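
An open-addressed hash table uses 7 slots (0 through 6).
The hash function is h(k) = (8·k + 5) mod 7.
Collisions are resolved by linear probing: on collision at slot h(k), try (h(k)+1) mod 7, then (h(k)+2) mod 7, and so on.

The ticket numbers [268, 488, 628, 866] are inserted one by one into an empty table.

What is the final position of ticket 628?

Insert 268: h=0, slot 0 empty -> index 0.
Insert 488: h=3, slot 3 empty -> index 3.
Insert 628: h=3, slot 3 occupied -> index 4.
Insert 866: h=3, slots 3,4 occupied -> index 5.
Table: [268, ∅, ∅, 488, 628, 866, ∅]

4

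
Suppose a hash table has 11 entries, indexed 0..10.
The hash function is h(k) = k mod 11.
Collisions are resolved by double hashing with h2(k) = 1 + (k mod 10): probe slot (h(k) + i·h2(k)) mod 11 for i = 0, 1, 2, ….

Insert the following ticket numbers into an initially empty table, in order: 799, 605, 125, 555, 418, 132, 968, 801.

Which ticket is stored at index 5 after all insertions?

799: h=7 → slot 7
605: h=0 → slot 0
125: h=4 → slot 4
555: h=5 → slot 5
418: h=0, h2=9, probe 0,9 → slot 9
132: h=0, h2=3, probe 0,3 → slot 3
968: h=0, h2=9, probe 0,9,7,5,3,1 → slot 1
801: h=9, h2=2, probe 9,0,2 → slot 2
Table: [605, 968, 801, 132, 125, 555, ∅, 799, ∅, 418, ∅]

555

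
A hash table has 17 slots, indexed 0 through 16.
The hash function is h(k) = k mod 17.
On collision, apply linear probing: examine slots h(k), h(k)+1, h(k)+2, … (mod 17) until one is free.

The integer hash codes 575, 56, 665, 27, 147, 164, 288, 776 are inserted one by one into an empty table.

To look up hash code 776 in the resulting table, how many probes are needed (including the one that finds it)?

575: h=14 → slot 14
56: h=5 → slot 5
665: h=2 → slot 2
27: h=10 → slot 10
147: h=11 → slot 11
164: h=11, probe 11,12 → slot 12
288: h=16 → slot 16
776: h=11, probe 11,12,13 → slot 13
Table: [-, -, 665, -, -, 56, -, -, -, -, 27, 147, 164, 776, 575, -, 288]
Lookup 776: h=11, probe 11,12,13 → found at 13.

3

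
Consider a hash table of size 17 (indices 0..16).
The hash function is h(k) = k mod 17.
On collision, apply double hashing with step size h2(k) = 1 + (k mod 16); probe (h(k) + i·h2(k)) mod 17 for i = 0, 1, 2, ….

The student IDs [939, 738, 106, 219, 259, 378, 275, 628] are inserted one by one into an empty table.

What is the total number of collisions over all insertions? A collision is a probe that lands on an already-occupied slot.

5

Insert 939: h=4, slot 4 empty → index 4.
Insert 738: h=7, slot 7 empty → index 7.
Insert 106: h=4, h2=11, slot 4 occupied → index 15.
Insert 219: h=15, h2=12, slot 15 occupied → index 10.
Insert 259: h=4, h2=4, slot 4 occupied → index 8.
Insert 378: h=4, h2=11, slots 4,15 occupied → index 9.
Insert 275: h=3, slot 3 empty → index 3.
Insert 628: h=16, slot 16 empty → index 16.
Table: [—, —, —, 275, 939, —, —, 738, 259, 378, 219, —, —, —, —, 106, 628]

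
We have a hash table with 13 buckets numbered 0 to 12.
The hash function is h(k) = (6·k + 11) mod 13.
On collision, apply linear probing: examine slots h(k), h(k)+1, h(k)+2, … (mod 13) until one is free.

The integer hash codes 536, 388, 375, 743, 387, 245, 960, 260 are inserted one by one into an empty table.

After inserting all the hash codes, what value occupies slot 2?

536 hashes to 3; slot 3 is free -> place at 3.
388 hashes to 12; slot 12 is free -> place at 12.
375 hashes to 12; 12 taken -> place at 0.
743 hashes to 10; slot 10 is free -> place at 10.
387 hashes to 6; slot 6 is free -> place at 6.
245 hashes to 12; 12,0 taken -> place at 1.
960 hashes to 12; 12,0,1 taken -> place at 2.
260 hashes to 11; slot 11 is free -> place at 11.
Table: [375, 245, 960, 536, ., ., 387, ., ., ., 743, 260, 388]

960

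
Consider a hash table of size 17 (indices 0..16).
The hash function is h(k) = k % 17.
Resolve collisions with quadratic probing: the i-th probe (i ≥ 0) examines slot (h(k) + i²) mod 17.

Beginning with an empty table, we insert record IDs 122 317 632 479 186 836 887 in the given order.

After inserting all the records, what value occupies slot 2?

887

Insert 122: h=3, slot 3 empty => index 3.
Insert 317: h=11, slot 11 empty => index 11.
Insert 632: h=3, slot 3 occupied => index 4.
Insert 479: h=3, slots 3,4 occupied => index 7.
Insert 186: h=16, slot 16 empty => index 16.
Insert 836: h=3, slots 3,4,7 occupied => index 12.
Insert 887: h=3, slots 3,4,7,12 occupied => index 2.
Table: [∅, ∅, 887, 122, 632, ∅, ∅, 479, ∅, ∅, ∅, 317, 836, ∅, ∅, ∅, 186]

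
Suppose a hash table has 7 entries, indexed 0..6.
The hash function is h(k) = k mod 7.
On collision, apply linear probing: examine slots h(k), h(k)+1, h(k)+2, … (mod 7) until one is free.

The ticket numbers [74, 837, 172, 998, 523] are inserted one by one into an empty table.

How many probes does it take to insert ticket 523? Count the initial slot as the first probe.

Insert 74: h=4, slot 4 empty => index 4.
Insert 837: h=4, slot 4 occupied => index 5.
Insert 172: h=4, slots 4,5 occupied => index 6.
Insert 998: h=4, slots 4,5,6 occupied => index 0.
Insert 523: h=5, slots 5,6,0 occupied => index 1.
Table: [998, 523, -, -, 74, 837, 172]

4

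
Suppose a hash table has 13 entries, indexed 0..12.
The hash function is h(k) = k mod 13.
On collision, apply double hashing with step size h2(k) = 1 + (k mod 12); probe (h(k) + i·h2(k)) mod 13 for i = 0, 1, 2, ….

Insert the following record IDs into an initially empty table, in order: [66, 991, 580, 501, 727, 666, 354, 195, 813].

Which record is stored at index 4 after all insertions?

354

66 hashes to 1; slot 1 is free → place at 1.
991 hashes to 3; slot 3 is free → place at 3.
580 hashes to 8; slot 8 is free → place at 8.
501 hashes to 7; slot 7 is free → place at 7.
727 hashes to 12; slot 12 is free → place at 12.
666 hashes to 3, h2=7; 3 taken → place at 10.
354 hashes to 3, h2=7; 3,10 taken → place at 4.
195 hashes to 0; slot 0 is free → place at 0.
813 hashes to 7, h2=10; 7,4,1 taken → place at 11.
Table: [195, 66, ., 991, 354, ., ., 501, 580, ., 666, 813, 727]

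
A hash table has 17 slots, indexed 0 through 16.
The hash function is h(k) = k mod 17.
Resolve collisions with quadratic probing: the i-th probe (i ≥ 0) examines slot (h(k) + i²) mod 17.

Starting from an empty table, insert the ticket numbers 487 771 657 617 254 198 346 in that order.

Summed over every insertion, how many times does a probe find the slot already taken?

4

487: h=11 => slot 11
771: h=6 => slot 6
657: h=11, probe 11,12 => slot 12
617: h=5 => slot 5
254: h=16 => slot 16
198: h=11, probe 11,12,15 => slot 15
346: h=6, probe 6,7 => slot 7
Table: [., ., ., ., ., 617, 771, 346, ., ., ., 487, 657, ., ., 198, 254]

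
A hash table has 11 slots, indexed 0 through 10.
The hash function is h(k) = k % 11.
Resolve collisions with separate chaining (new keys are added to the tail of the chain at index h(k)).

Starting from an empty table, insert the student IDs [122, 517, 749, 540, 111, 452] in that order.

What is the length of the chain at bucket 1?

Insert 122: h=1, bucket 1 empty → new chain.
Insert 517: h=0, bucket 0 empty → new chain.
Insert 749: h=1, bucket 1 nonempty → append to chain.
Insert 540: h=1, bucket 1 nonempty → append to chain.
Insert 111: h=1, bucket 1 nonempty → append to chain.
Insert 452: h=1, bucket 1 nonempty → append to chain.
Final buckets:
0: 517
1: 122 -> 749 -> 540 -> 111 -> 452
2: .
3: .
4: .
5: .
6: .
7: .
8: .
9: .
10: .

5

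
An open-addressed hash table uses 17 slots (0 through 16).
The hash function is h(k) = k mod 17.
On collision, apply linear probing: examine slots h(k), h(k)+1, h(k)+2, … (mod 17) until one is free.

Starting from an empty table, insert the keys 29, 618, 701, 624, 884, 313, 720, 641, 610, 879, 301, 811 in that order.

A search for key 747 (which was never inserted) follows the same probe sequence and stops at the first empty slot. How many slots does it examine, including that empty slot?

5

29: h=12 -> slot 12
618: h=6 -> slot 6
701: h=4 -> slot 4
624: h=12, probe 12,13 -> slot 13
884: h=0 -> slot 0
313: h=7 -> slot 7
720: h=6, probe 6,7,8 -> slot 8
641: h=12, probe 12,13,14 -> slot 14
610: h=15 -> slot 15
879: h=12, probe 12,13,14,15,16 -> slot 16
301: h=12, probe 12,13,14,15,16,0,1 -> slot 1
811: h=12, probe 12,13,14,15,16,0,1,2 -> slot 2
Table: [884, 301, 811, —, 701, —, 618, 313, 720, —, —, —, 29, 624, 641, 610, 879]
Lookup 747: h=16, probe 16,0,1,2,3 → slot 3 empty, not found.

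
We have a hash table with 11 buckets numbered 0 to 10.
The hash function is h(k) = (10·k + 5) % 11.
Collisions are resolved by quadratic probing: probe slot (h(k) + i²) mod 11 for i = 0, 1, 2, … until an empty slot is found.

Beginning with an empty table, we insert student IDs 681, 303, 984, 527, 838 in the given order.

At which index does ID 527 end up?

7

Insert 681: h=6, slot 6 empty -> index 6.
Insert 303: h=10, slot 10 empty -> index 10.
Insert 984: h=0, slot 0 empty -> index 0.
Insert 527: h=6, slot 6 occupied -> index 7.
Insert 838: h=3, slot 3 empty -> index 3.
Table: [984, _, _, 838, _, _, 681, 527, _, _, 303]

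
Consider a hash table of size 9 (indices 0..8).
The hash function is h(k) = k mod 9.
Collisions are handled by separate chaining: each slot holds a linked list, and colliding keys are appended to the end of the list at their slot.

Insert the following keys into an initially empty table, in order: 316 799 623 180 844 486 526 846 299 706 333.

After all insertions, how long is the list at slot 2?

2

316 → bucket 1
799 → bucket 7
623 → bucket 2
180 → bucket 0
844 → bucket 7 (collision)
486 → bucket 0 (collision)
526 → bucket 4
846 → bucket 0 (collision)
299 → bucket 2 (collision)
706 → bucket 4 (collision)
333 → bucket 0 (collision)
Final buckets:
0: 180 -> 486 -> 846 -> 333
1: 316
2: 623 -> 299
3: .
4: 526 -> 706
5: .
6: .
7: 799 -> 844
8: .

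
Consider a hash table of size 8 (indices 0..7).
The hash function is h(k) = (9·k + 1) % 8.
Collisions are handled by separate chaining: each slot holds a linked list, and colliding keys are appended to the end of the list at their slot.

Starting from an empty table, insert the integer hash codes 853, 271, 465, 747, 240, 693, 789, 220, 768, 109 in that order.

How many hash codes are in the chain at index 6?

4

853 → bucket 6
271 → bucket 0
465 → bucket 2
747 → bucket 4
240 → bucket 1
693 → bucket 6 (collision)
789 → bucket 6 (collision)
220 → bucket 5
768 → bucket 1 (collision)
109 → bucket 6 (collision)
Final buckets:
0: 271
1: 240 -> 768
2: 465
3: _
4: 747
5: 220
6: 853 -> 693 -> 789 -> 109
7: _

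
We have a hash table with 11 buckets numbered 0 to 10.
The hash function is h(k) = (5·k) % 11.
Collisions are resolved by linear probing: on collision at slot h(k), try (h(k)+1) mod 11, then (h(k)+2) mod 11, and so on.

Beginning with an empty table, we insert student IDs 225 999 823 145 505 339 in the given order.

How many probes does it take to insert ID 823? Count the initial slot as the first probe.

225: h=3 → slot 3
999: h=1 → slot 1
823: h=1, probe 1,2 → slot 2
145: h=10 → slot 10
505: h=6 → slot 6
339: h=1, probe 1,2,3,4 → slot 4
Table: [-, 999, 823, 225, 339, -, 505, -, -, -, 145]

2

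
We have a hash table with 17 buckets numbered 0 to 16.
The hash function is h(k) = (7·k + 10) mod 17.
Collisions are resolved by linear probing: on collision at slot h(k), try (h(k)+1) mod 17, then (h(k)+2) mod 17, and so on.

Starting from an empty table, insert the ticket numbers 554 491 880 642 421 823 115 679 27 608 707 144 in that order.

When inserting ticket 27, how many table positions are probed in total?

554 hashes to 12; slot 12 is free → place at 12.
491 hashes to 13; slot 13 is free → place at 13.
880 hashes to 16; slot 16 is free → place at 16.
642 hashes to 16; 16 taken → place at 0.
421 hashes to 16; 16,0 taken → place at 1.
823 hashes to 8; slot 8 is free → place at 8.
115 hashes to 16; 16,0,1 taken → place at 2.
679 hashes to 3; slot 3 is free → place at 3.
27 hashes to 12; 12,13 taken → place at 14.
608 hashes to 16; 16,0,1,2,3 taken → place at 4.
707 hashes to 12; 12,13,14 taken → place at 15.
144 hashes to 15; 15,16,0,1,2,3,4 taken → place at 5.
Table: [642, 421, 115, 679, 608, 144, -, -, 823, -, -, -, 554, 491, 27, 707, 880]

3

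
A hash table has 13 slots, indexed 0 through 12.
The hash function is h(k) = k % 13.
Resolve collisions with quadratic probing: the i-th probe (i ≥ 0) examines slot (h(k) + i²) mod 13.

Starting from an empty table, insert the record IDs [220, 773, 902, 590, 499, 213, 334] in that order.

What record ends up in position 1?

Insert 220: h=12, slot 12 empty → index 12.
Insert 773: h=6, slot 6 empty → index 6.
Insert 902: h=5, slot 5 empty → index 5.
Insert 590: h=5, slots 5,6 occupied → index 9.
Insert 499: h=5, slots 5,6,9 occupied → index 1.
Insert 213: h=5, slots 5,6,9,1 occupied → index 8.
Insert 334: h=9, slot 9 occupied → index 10.
Table: [., 499, ., ., ., 902, 773, ., 213, 590, 334, ., 220]

499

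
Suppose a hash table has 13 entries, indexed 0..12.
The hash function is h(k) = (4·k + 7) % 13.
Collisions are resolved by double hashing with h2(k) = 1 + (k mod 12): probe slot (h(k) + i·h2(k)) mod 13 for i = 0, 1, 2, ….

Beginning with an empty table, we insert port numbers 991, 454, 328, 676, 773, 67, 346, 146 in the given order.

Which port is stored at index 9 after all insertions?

991: h=6 -> slot 6
454: h=3 -> slot 3
328: h=6, h2=5, probe 6,11 -> slot 11
676: h=7 -> slot 7
773: h=5 -> slot 5
67: h=2 -> slot 2
346: h=0 -> slot 0
146: h=6, h2=3, probe 6,9 -> slot 9
Table: [346, -, 67, 454, -, 773, 991, 676, -, 146, -, 328, -]

146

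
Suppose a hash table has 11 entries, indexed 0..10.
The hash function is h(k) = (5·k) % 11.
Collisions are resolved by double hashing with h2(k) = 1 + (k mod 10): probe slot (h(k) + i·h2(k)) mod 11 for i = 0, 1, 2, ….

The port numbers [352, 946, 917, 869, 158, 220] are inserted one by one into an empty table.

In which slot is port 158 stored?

5

352: h=0 → slot 0
946: h=0, h2=7, probe 0,7 → slot 7
917: h=9 → slot 9
869: h=0, h2=10, probe 0,10 → slot 10
158: h=9, h2=9, probe 9,7,5 → slot 5
220: h=0, h2=1, probe 0,1 → slot 1
Table: [352, 220, ∅, ∅, ∅, 158, ∅, 946, ∅, 917, 869]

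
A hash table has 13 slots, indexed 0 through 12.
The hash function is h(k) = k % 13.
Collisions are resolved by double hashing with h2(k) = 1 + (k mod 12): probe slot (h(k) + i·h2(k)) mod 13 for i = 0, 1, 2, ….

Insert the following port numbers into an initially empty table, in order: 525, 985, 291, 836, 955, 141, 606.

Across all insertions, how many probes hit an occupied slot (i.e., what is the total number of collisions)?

1

525: h=5 -> slot 5
985: h=10 -> slot 10
291: h=5, h2=4, probe 5,9 -> slot 9
836: h=4 -> slot 4
955: h=6 -> slot 6
141: h=11 -> slot 11
606: h=8 -> slot 8
Table: [_, _, _, _, 836, 525, 955, _, 606, 291, 985, 141, _]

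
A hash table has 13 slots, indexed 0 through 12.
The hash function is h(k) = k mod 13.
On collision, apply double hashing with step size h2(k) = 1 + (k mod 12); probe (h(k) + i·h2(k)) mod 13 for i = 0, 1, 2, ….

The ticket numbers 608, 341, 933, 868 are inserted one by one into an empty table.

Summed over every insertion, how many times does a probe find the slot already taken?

608: h=10 => slot 10
341: h=3 => slot 3
933: h=10, h2=10, probe 10,7 => slot 7
868: h=10, h2=5, probe 10,2 => slot 2
Table: [_, _, 868, 341, _, _, _, 933, _, _, 608, _, _]

2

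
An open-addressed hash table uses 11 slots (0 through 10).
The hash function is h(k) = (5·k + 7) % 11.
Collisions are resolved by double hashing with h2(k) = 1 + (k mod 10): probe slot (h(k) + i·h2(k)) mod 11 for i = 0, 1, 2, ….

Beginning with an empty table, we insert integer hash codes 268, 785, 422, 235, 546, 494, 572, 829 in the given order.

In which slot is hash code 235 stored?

268: h=5 → slot 5
785: h=5, h2=6, probe 5,0 → slot 0
422: h=5, h2=3, probe 5,8 → slot 8
235: h=5, h2=6, probe 5,0,6 → slot 6
546: h=9 → slot 9
494: h=2 → slot 2
572: h=7 → slot 7
829: h=5, h2=10, probe 5,4 → slot 4
Table: [785, ∅, 494, ∅, 829, 268, 235, 572, 422, 546, ∅]

6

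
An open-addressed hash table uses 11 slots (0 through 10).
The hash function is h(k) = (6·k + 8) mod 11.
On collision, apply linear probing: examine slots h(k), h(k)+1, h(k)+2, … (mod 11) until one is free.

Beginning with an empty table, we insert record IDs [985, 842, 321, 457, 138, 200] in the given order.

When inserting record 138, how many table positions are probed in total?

4

Insert 985: h=0, slot 0 empty → index 0.
Insert 842: h=0, slot 0 occupied → index 1.
Insert 321: h=9, slot 9 empty → index 9.
Insert 457: h=0, slots 0,1 occupied → index 2.
Insert 138: h=0, slots 0,1,2 occupied → index 3.
Insert 200: h=9, slot 9 occupied → index 10.
Table: [985, 842, 457, 138, ∅, ∅, ∅, ∅, ∅, 321, 200]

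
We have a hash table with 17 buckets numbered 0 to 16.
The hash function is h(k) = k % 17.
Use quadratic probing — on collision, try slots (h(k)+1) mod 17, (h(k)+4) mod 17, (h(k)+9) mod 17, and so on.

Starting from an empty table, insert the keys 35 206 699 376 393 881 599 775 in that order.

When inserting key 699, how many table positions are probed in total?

35: h=1 → slot 1
206: h=2 → slot 2
699: h=2, probe 2,3 → slot 3
376: h=2, probe 2,3,6 → slot 6
393: h=2, probe 2,3,6,11 → slot 11
881: h=14 → slot 14
599: h=4 → slot 4
775: h=10 → slot 10
Table: [., 35, 206, 699, 599, ., 376, ., ., ., 775, 393, ., ., 881, ., .]

2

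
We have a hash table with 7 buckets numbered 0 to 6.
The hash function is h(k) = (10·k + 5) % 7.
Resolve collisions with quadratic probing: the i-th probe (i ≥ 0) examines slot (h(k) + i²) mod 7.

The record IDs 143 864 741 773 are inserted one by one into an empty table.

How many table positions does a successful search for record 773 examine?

3

143 hashes to 0; slot 0 is free => place at 0.
864 hashes to 0; 0 taken => place at 1.
741 hashes to 2; slot 2 is free => place at 2.
773 hashes to 0; 0,1 taken => place at 4.
Table: [143, 864, 741, ., 773, ., .]
Lookup 773: h=0, probe 0,1,4 → found at 4.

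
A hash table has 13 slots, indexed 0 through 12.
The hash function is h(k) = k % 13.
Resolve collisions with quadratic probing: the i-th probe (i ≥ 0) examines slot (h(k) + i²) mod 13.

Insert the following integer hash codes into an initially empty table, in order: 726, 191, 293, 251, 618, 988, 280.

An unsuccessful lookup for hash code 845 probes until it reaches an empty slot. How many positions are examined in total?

2

726: h=11 -> slot 11
191: h=9 -> slot 9
293: h=7 -> slot 7
251: h=4 -> slot 4
618: h=7, probe 7,8 -> slot 8
988: h=0 -> slot 0
280: h=7, probe 7,8,11,3 -> slot 3
Table: [988, -, -, 280, 251, -, -, 293, 618, 191, -, 726, -]
Lookup 845: h=0, probe 0,1 → slot 1 empty, not found.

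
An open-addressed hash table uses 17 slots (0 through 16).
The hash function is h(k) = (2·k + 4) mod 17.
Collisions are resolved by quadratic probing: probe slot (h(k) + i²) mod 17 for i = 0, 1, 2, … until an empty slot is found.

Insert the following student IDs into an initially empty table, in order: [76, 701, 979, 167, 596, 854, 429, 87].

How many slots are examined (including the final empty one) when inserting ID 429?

3

76: h=3 -> slot 3
701: h=12 -> slot 12
979: h=7 -> slot 7
167: h=15 -> slot 15
596: h=6 -> slot 6
854: h=12, probe 12,13 -> slot 13
429: h=12, probe 12,13,16 -> slot 16
87: h=8 -> slot 8
Table: [., ., ., 76, ., ., 596, 979, 87, ., ., ., 701, 854, ., 167, 429]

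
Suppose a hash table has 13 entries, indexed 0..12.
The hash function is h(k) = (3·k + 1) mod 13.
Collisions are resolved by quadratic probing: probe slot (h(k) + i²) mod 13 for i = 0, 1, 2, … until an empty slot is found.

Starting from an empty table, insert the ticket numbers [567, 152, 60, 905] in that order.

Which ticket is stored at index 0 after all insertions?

60

567 hashes to 12; slot 12 is free => place at 12.
152 hashes to 2; slot 2 is free => place at 2.
60 hashes to 12; 12 taken => place at 0.
905 hashes to 12; 12,0 taken => place at 3.
Table: [60, —, 152, 905, —, —, —, —, —, —, —, —, 567]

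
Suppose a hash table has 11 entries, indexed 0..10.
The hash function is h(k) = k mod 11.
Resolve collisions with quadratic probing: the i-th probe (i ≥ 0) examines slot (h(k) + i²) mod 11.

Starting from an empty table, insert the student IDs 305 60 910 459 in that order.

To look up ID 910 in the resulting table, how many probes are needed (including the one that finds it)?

305: h=8 => slot 8
60: h=5 => slot 5
910: h=8, probe 8,9 => slot 9
459: h=8, probe 8,9,1 => slot 1
Table: [—, 459, —, —, —, 60, —, —, 305, 910, —]
Lookup 910: h=8, probe 8,9 → found at 9.

2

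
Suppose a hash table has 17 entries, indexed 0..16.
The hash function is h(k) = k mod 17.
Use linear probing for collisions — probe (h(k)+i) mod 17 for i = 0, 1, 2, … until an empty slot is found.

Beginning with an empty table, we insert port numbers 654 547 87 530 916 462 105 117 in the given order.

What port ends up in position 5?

462

654 hashes to 8; slot 8 is free => place at 8.
547 hashes to 3; slot 3 is free => place at 3.
87 hashes to 2; slot 2 is free => place at 2.
530 hashes to 3; 3 taken => place at 4.
916 hashes to 15; slot 15 is free => place at 15.
462 hashes to 3; 3,4 taken => place at 5.
105 hashes to 3; 3,4,5 taken => place at 6.
117 hashes to 15; 15 taken => place at 16.
Table: [—, —, 87, 547, 530, 462, 105, —, 654, —, —, —, —, —, —, 916, 117]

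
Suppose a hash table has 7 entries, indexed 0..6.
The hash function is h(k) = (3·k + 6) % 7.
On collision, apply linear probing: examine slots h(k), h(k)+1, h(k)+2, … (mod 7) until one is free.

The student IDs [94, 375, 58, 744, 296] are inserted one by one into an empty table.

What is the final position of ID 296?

94: h=1 -> slot 1
375: h=4 -> slot 4
58: h=5 -> slot 5
744: h=5, probe 5,6 -> slot 6
296: h=5, probe 5,6,0 -> slot 0
Table: [296, 94, _, _, 375, 58, 744]

0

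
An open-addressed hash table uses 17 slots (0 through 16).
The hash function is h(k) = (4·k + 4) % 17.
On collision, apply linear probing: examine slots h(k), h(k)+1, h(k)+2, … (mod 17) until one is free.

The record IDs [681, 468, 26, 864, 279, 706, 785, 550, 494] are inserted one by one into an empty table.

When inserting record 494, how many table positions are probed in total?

5

681 hashes to 8; slot 8 is free → place at 8.
468 hashes to 6; slot 6 is free → place at 6.
26 hashes to 6; 6 taken → place at 7.
864 hashes to 9; slot 9 is free → place at 9.
279 hashes to 15; slot 15 is free → place at 15.
706 hashes to 6; 6,7,8,9 taken → place at 10.
785 hashes to 16; slot 16 is free → place at 16.
550 hashes to 11; slot 11 is free → place at 11.
494 hashes to 8; 8,9,10,11 taken → place at 12.
Table: [., ., ., ., ., ., 468, 26, 681, 864, 706, 550, 494, ., ., 279, 785]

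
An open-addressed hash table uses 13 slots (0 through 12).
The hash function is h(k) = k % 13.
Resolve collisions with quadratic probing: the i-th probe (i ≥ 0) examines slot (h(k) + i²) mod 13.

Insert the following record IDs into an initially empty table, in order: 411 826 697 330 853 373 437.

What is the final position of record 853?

Insert 411: h=8, slot 8 empty → index 8.
Insert 826: h=7, slot 7 empty → index 7.
Insert 697: h=8, slot 8 occupied → index 9.
Insert 330: h=5, slot 5 empty → index 5.
Insert 853: h=8, slots 8,9 occupied → index 12.
Insert 373: h=9, slot 9 occupied → index 10.
Insert 437: h=8, slots 8,9,12 occupied → index 4.
Table: [—, —, —, —, 437, 330, —, 826, 411, 697, 373, —, 853]

12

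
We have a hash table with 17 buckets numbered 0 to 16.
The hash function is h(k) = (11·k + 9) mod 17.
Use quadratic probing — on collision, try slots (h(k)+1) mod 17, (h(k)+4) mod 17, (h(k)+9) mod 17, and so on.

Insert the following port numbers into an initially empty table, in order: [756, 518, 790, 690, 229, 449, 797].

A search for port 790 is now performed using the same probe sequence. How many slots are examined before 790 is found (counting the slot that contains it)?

756 hashes to 12; slot 12 is free => place at 12.
518 hashes to 12; 12 taken => place at 13.
790 hashes to 12; 12,13 taken => place at 16.
690 hashes to 0; slot 0 is free => place at 0.
229 hashes to 12; 12,13,16 taken => place at 4.
449 hashes to 1; slot 1 is free => place at 1.
797 hashes to 4; 4 taken => place at 5.
Table: [690, 449, -, -, 229, 797, -, -, -, -, -, -, 756, 518, -, -, 790]
Lookup 790: h=12, probe 12,13,16 → found at 16.

3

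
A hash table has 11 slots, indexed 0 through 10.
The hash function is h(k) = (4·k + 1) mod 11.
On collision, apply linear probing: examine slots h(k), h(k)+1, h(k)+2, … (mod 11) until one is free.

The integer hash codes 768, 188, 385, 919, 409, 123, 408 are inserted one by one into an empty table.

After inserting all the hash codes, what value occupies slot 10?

123

Insert 768: h=4, slot 4 empty => index 4.
Insert 188: h=5, slot 5 empty => index 5.
Insert 385: h=1, slot 1 empty => index 1.
Insert 919: h=3, slot 3 empty => index 3.
Insert 409: h=9, slot 9 empty => index 9.
Insert 123: h=9, slot 9 occupied => index 10.
Insert 408: h=5, slot 5 occupied => index 6.
Table: [∅, 385, ∅, 919, 768, 188, 408, ∅, ∅, 409, 123]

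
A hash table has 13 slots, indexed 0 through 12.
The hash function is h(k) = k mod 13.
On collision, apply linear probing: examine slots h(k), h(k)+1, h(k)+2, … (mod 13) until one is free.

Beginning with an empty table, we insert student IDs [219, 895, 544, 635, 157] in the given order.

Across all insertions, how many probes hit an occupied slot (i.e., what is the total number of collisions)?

7

Insert 219: h=11, slot 11 empty => index 11.
Insert 895: h=11, slot 11 occupied => index 12.
Insert 544: h=11, slots 11,12 occupied => index 0.
Insert 635: h=11, slots 11,12,0 occupied => index 1.
Insert 157: h=1, slot 1 occupied => index 2.
Table: [544, 635, 157, ., ., ., ., ., ., ., ., 219, 895]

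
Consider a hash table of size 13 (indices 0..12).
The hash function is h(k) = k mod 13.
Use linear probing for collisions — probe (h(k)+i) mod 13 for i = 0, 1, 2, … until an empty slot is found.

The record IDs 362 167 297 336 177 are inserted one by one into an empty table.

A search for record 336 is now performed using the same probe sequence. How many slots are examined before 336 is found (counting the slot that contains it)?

362 hashes to 11; slot 11 is free => place at 11.
167 hashes to 11; 11 taken => place at 12.
297 hashes to 11; 11,12 taken => place at 0.
336 hashes to 11; 11,12,0 taken => place at 1.
177 hashes to 8; slot 8 is free => place at 8.
Table: [297, 336, —, —, —, —, —, —, 177, —, —, 362, 167]
Lookup 336: h=11, probe 11,12,0,1 → found at 1.

4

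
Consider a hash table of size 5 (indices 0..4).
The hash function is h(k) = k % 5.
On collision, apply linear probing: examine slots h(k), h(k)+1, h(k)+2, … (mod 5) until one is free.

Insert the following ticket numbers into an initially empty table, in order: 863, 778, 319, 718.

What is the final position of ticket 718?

863: h=3 -> slot 3
778: h=3, probe 3,4 -> slot 4
319: h=4, probe 4,0 -> slot 0
718: h=3, probe 3,4,0,1 -> slot 1
Table: [319, 718, ∅, 863, 778]

1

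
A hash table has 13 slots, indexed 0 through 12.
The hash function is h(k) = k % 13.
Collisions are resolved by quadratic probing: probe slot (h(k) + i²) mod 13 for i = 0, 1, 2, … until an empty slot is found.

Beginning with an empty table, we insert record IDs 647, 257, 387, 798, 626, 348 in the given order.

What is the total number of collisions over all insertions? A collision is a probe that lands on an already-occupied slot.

Insert 647: h=10, slot 10 empty => index 10.
Insert 257: h=10, slot 10 occupied => index 11.
Insert 387: h=10, slots 10,11 occupied => index 1.
Insert 798: h=5, slot 5 empty => index 5.
Insert 626: h=2, slot 2 empty => index 2.
Insert 348: h=10, slots 10,11,1 occupied => index 6.
Table: [_, 387, 626, _, _, 798, 348, _, _, _, 647, 257, _]

6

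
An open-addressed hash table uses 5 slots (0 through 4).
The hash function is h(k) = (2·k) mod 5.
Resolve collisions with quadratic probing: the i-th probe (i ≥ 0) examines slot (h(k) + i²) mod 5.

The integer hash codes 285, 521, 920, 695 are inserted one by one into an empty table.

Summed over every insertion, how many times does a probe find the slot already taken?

Insert 285: h=0, slot 0 empty => index 0.
Insert 521: h=2, slot 2 empty => index 2.
Insert 920: h=0, slot 0 occupied => index 1.
Insert 695: h=0, slots 0,1 occupied => index 4.
Table: [285, 920, 521, _, 695]

3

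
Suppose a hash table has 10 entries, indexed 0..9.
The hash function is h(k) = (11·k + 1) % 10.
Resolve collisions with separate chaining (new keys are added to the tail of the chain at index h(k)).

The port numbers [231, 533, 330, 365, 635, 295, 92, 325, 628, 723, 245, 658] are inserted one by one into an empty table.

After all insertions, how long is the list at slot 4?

2

Insert 231: h=2, bucket 2 empty -> new chain.
Insert 533: h=4, bucket 4 empty -> new chain.
Insert 330: h=1, bucket 1 empty -> new chain.
Insert 365: h=6, bucket 6 empty -> new chain.
Insert 635: h=6, bucket 6 nonempty -> append to chain.
Insert 295: h=6, bucket 6 nonempty -> append to chain.
Insert 92: h=3, bucket 3 empty -> new chain.
Insert 325: h=6, bucket 6 nonempty -> append to chain.
Insert 628: h=9, bucket 9 empty -> new chain.
Insert 723: h=4, bucket 4 nonempty -> append to chain.
Insert 245: h=6, bucket 6 nonempty -> append to chain.
Insert 658: h=9, bucket 9 nonempty -> append to chain.
Final buckets:
0: -
1: 330
2: 231
3: 92
4: 533 -> 723
5: -
6: 365 -> 635 -> 295 -> 325 -> 245
7: -
8: -
9: 628 -> 658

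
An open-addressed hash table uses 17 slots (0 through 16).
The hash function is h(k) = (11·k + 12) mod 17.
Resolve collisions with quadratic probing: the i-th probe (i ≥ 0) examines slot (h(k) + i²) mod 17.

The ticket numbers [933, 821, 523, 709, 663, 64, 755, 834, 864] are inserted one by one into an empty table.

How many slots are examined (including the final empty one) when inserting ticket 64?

Insert 933: h=7, slot 7 empty → index 7.
Insert 821: h=16, slot 16 empty → index 16.
Insert 523: h=2, slot 2 empty → index 2.
Insert 709: h=8, slot 8 empty → index 8.
Insert 663: h=12, slot 12 empty → index 12.
Insert 64: h=2, slot 2 occupied → index 3.
Insert 755: h=4, slot 4 empty → index 4.
Insert 834: h=6, slot 6 empty → index 6.
Insert 864: h=13, slot 13 empty → index 13.
Table: [∅, ∅, 523, 64, 755, ∅, 834, 933, 709, ∅, ∅, ∅, 663, 864, ∅, ∅, 821]

2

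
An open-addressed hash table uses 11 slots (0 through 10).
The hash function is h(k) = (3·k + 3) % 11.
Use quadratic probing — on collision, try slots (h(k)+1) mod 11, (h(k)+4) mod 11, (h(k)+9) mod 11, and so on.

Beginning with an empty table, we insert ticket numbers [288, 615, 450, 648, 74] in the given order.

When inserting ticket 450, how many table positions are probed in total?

2

288 hashes to 9; slot 9 is free => place at 9.
615 hashes to 0; slot 0 is free => place at 0.
450 hashes to 0; 0 taken => place at 1.
648 hashes to 0; 0,1 taken => place at 4.
74 hashes to 5; slot 5 is free => place at 5.
Table: [615, 450, _, _, 648, 74, _, _, _, 288, _]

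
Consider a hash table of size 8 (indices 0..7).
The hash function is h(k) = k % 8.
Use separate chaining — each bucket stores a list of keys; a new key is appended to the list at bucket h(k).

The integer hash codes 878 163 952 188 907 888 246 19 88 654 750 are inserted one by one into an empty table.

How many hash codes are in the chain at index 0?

3

878 → bucket 6
163 → bucket 3
952 → bucket 0
188 → bucket 4
907 → bucket 3 (collision)
888 → bucket 0 (collision)
246 → bucket 6 (collision)
19 → bucket 3 (collision)
88 → bucket 0 (collision)
654 → bucket 6 (collision)
750 → bucket 6 (collision)
Final buckets:
0: 952 -> 888 -> 88
1: —
2: —
3: 163 -> 907 -> 19
4: 188
5: —
6: 878 -> 246 -> 654 -> 750
7: —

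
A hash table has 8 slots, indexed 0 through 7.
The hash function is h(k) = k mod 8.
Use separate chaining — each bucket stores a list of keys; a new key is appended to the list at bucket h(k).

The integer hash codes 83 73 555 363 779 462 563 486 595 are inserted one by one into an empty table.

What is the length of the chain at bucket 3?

6

Insert 83: h=3, bucket 3 empty -> new chain.
Insert 73: h=1, bucket 1 empty -> new chain.
Insert 555: h=3, bucket 3 nonempty -> append to chain.
Insert 363: h=3, bucket 3 nonempty -> append to chain.
Insert 779: h=3, bucket 3 nonempty -> append to chain.
Insert 462: h=6, bucket 6 empty -> new chain.
Insert 563: h=3, bucket 3 nonempty -> append to chain.
Insert 486: h=6, bucket 6 nonempty -> append to chain.
Insert 595: h=3, bucket 3 nonempty -> append to chain.
Final buckets:
0: _
1: 73
2: _
3: 83 -> 555 -> 363 -> 779 -> 563 -> 595
4: _
5: _
6: 462 -> 486
7: _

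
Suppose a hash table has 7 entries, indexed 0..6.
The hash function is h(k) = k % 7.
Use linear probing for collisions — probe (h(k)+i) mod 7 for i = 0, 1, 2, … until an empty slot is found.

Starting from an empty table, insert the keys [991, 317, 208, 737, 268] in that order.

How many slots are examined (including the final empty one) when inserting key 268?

5

Insert 991: h=4, slot 4 empty → index 4.
Insert 317: h=2, slot 2 empty → index 2.
Insert 208: h=5, slot 5 empty → index 5.
Insert 737: h=2, slot 2 occupied → index 3.
Insert 268: h=2, slots 2,3,4,5 occupied → index 6.
Table: [-, -, 317, 737, 991, 208, 268]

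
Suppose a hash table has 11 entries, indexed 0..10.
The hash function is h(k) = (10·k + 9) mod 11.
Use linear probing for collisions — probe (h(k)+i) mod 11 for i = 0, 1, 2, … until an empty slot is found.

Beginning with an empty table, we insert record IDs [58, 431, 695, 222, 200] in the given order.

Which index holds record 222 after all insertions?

58 hashes to 6; slot 6 is free => place at 6.
431 hashes to 7; slot 7 is free => place at 7.
695 hashes to 7; 7 taken => place at 8.
222 hashes to 7; 7,8 taken => place at 9.
200 hashes to 7; 7,8,9 taken => place at 10.
Table: [_, _, _, _, _, _, 58, 431, 695, 222, 200]

9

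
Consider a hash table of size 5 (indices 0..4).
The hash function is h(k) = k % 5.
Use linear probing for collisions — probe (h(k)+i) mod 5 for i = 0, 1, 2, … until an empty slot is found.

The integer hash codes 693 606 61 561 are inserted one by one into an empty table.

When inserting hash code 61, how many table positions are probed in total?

2

693 hashes to 3; slot 3 is free → place at 3.
606 hashes to 1; slot 1 is free → place at 1.
61 hashes to 1; 1 taken → place at 2.
561 hashes to 1; 1,2,3 taken → place at 4.
Table: [_, 606, 61, 693, 561]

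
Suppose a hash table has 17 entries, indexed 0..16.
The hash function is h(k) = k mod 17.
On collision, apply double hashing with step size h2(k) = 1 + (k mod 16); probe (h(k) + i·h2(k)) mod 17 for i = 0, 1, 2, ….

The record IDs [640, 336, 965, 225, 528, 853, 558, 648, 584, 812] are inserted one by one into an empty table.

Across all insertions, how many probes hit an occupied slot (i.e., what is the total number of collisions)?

640 hashes to 11; slot 11 is free => place at 11.
336 hashes to 13; slot 13 is free => place at 13.
965 hashes to 13, h2=6; 13 taken => place at 2.
225 hashes to 4; slot 4 is free => place at 4.
528 hashes to 1; slot 1 is free => place at 1.
853 hashes to 3; slot 3 is free => place at 3.
558 hashes to 14; slot 14 is free => place at 14.
648 hashes to 2, h2=9; 2,11,3 taken => place at 12.
584 hashes to 6; slot 6 is free => place at 6.
812 hashes to 13, h2=13; 13 taken => place at 9.
Table: [—, 528, 965, 853, 225, —, 584, —, —, 812, —, 640, 648, 336, 558, —, —]

5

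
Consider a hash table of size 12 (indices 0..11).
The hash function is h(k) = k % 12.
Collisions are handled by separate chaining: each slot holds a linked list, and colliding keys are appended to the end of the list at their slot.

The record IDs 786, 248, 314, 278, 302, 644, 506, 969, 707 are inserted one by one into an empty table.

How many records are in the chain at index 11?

Insert 786: h=6, bucket 6 empty -> new chain.
Insert 248: h=8, bucket 8 empty -> new chain.
Insert 314: h=2, bucket 2 empty -> new chain.
Insert 278: h=2, bucket 2 nonempty -> append to chain.
Insert 302: h=2, bucket 2 nonempty -> append to chain.
Insert 644: h=8, bucket 8 nonempty -> append to chain.
Insert 506: h=2, bucket 2 nonempty -> append to chain.
Insert 969: h=9, bucket 9 empty -> new chain.
Insert 707: h=11, bucket 11 empty -> new chain.
Final buckets:
0: —
1: —
2: 314 -> 278 -> 302 -> 506
3: —
4: —
5: —
6: 786
7: —
8: 248 -> 644
9: 969
10: —
11: 707

1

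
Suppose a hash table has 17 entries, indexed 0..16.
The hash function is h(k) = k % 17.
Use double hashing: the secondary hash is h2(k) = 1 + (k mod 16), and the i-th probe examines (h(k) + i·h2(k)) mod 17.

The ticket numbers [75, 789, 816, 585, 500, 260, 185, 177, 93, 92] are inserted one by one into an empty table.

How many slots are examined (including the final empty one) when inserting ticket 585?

75: h=7 → slot 7
789: h=7, h2=6, probe 7,13 → slot 13
816: h=0 → slot 0
585: h=7, h2=10, probe 7,0,10 → slot 10
500: h=7, h2=5, probe 7,12 → slot 12
260: h=5 → slot 5
185: h=15 → slot 15
177: h=7, h2=2, probe 7,9 → slot 9
93: h=8 → slot 8
92: h=7, h2=13, probe 7,3 → slot 3
Table: [816, -, -, 92, -, 260, -, 75, 93, 177, 585, -, 500, 789, -, 185, -]

3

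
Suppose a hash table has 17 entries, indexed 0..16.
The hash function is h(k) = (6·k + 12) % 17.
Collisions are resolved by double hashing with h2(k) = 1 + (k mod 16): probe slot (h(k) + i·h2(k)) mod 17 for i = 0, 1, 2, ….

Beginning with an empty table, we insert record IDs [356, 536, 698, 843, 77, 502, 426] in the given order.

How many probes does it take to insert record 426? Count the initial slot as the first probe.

4

356: h=6 => slot 6
536: h=15 => slot 15
698: h=1 => slot 1
843: h=4 => slot 4
77: h=15, h2=14, probe 15,12 => slot 12
502: h=15, h2=7, probe 15,5 => slot 5
426: h=1, h2=11, probe 1,12,6,0 => slot 0
Table: [426, 698, —, —, 843, 502, 356, —, —, —, —, —, 77, —, —, 536, —]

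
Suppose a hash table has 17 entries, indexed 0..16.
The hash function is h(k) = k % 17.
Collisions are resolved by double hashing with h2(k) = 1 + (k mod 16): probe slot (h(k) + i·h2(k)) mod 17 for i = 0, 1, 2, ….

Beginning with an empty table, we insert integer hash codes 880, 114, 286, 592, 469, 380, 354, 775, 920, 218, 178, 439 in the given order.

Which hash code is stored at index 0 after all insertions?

Insert 880: h=13, slot 13 empty → index 13.
Insert 114: h=12, slot 12 empty → index 12.
Insert 286: h=14, slot 14 empty → index 14.
Insert 592: h=14, h2=1, slot 14 occupied → index 15.
Insert 469: h=10, slot 10 empty → index 10.
Insert 380: h=6, slot 6 empty → index 6.
Insert 354: h=14, h2=3, slot 14 occupied → index 0.
Insert 775: h=10, h2=8, slot 10 occupied → index 1.
Insert 920: h=2, slot 2 empty → index 2.
Insert 218: h=14, h2=11, slot 14 occupied → index 8.
Insert 178: h=8, h2=3, slot 8 occupied → index 11.
Insert 439: h=14, h2=8, slot 14 occupied → index 5.
Table: [354, 775, 920, -, -, 439, 380, -, 218, -, 469, 178, 114, 880, 286, 592, -]

354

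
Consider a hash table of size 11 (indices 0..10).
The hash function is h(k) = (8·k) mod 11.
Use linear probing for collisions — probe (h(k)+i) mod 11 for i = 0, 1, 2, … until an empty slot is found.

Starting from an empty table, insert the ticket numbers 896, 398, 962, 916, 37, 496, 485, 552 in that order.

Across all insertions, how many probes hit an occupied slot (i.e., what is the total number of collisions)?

6

896 hashes to 7; slot 7 is free -> place at 7.
398 hashes to 5; slot 5 is free -> place at 5.
962 hashes to 7; 7 taken -> place at 8.
916 hashes to 2; slot 2 is free -> place at 2.
37 hashes to 10; slot 10 is free -> place at 10.
496 hashes to 8; 8 taken -> place at 9.
485 hashes to 8; 8,9,10 taken -> place at 0.
552 hashes to 5; 5 taken -> place at 6.
Table: [485, ., 916, ., ., 398, 552, 896, 962, 496, 37]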